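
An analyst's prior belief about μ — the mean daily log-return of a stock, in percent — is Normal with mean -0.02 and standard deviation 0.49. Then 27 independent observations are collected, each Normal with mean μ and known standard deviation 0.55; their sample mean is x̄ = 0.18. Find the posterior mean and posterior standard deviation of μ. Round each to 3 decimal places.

Prior precision 1/τ₀² = 1/0.49² = 4.16493; data precision n/σ² = 27/0.55² = 89.2562.
Posterior precision = 4.16493 + 89.2562 = 93.4211, giving posterior SD = 1/√93.4211 = 0.103.
Posterior mean = (4.16493·-0.02 + 89.2562·0.18) / 93.4211 = 0.171.

Posterior mean ≈ 0.171; posterior SD ≈ 0.103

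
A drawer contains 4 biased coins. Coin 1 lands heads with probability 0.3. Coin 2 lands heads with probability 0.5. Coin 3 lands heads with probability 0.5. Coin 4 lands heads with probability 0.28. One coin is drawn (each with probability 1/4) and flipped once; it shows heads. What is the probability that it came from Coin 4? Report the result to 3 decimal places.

Posterior probability ≈ 0.177

P(heads|C1) = 0.3; P(heads|C2) = 0.5; P(heads|C3) = 0.5; P(heads|C4) = 0.28.
Prior × likelihood for each source: 0.25·0.3=0.07500, 0.25·0.5=0.1250, 0.25·0.5=0.1250, 0.25·0.28=0.07000. Summing gives P(heads) = 0.39500.
P(Coin 4 | heads) = 0.07000 / 0.39500 = 0.177.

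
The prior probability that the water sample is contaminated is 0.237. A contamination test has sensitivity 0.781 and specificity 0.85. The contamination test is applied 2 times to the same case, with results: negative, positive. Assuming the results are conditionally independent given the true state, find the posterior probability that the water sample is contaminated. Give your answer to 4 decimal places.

Posterior P(H) ≈ 0.2941

Let H be the event that the water sample is contaminated; start with P(H) = 0.237. P('positive'|H) = 0.781, P('positive'|¬H) = 0.15.
Update on result 1 ('negative'): P(H) ← 0.219·0.2370 / (0.219·0.2370 + 0.85·0.7630) = 0.051903/0.70045 = 0.0741.
Update on result 2 ('positive'): P(H) ← 0.781·0.0741 / (0.781·0.0741 + 0.15·0.9259) = 0.057871/0.19676 = 0.2941.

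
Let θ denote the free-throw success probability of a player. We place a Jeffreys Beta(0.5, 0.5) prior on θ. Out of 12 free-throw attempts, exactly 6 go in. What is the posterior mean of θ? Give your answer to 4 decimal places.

The binomial likelihood is conjugate to the Beta prior: with 6 successes and 6 failures, the posterior is Beta(0.5+6, 0.5+6) = Beta(6.5, 6.5).
Posterior mean = α/(α+β) = 6.5/13 = 0.5000.

Posterior mean ≈ 0.5000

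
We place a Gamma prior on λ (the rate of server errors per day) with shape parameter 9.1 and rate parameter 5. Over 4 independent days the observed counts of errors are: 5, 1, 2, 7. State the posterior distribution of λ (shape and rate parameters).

Posterior: Gamma(shape=24.1, rate=9)

Total count ∑xᵢ = 15 over n = 4 days.
Gamma is conjugate to the Poisson likelihood: posterior is Gamma(shape = 9.1+15 = 24.1, rate = 5+4 = 9).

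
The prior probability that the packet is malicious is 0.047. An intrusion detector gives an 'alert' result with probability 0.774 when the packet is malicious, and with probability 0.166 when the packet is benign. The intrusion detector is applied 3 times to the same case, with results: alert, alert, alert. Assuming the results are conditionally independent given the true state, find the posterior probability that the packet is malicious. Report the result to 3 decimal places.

Posterior P(H) ≈ 0.833

With H the event that the packet is malicious, the joint likelihood of the observed sequence is P(data|H) = 0.774·0.774·0.774 = 0.46368 and P(data|¬H) = 0.166·0.166·0.166 = 0.0045743.
Bayes: P(H|data) = 0.047·0.46368 / (0.047·0.46368 + 0.953·0.0045743) = 0.021793/0.026152 = 0.8333.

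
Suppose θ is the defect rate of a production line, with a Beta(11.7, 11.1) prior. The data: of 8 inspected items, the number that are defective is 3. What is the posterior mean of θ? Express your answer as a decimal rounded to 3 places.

Posterior mean ≈ 0.477

Observing 3 successes and 5 failures updates Beta(11.7, 11.1) by adding the success and failure counts to the two shape parameters: α = 11.7+3 = 14.7, β = 11.1+5 = 16.1.
Posterior mean = α/(α+β) = 14.7/30.8 = 0.477.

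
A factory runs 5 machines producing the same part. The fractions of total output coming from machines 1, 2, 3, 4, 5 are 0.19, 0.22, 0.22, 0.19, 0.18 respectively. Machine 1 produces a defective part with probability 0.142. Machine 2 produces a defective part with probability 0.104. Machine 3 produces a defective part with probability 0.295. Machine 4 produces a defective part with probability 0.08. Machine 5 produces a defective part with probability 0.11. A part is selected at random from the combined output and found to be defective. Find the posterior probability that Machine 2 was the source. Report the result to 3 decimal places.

Tabulate prior·likelihood by source: [1] prior 0.19, lik 0.142, product 0.02698; [2] prior 0.22, lik 0.104, product 0.02288; [3] prior 0.22, lik 0.295, product 0.06490; [4] prior 0.19, lik 0.08, product 0.01520; [5] prior 0.18, lik 0.11, product 0.01980.
Normalizing constant = 0.14976; the posterior for Machine 2 is its product over the sum, 0.02288/0.14976 = 0.153.

Posterior probability ≈ 0.153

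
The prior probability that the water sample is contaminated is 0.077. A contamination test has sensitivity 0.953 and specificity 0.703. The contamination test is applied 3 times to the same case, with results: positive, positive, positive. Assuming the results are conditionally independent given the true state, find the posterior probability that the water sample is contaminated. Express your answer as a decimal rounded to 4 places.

Posterior P(H) ≈ 0.7338

Let H be the event that the water sample is contaminated; start with P(H) = 0.077. P('positive'|H) = 0.953, P('positive'|¬H) = 0.297.
Update on result 1 ('positive'): P(H) ← 0.953·0.0770 / (0.953·0.0770 + 0.297·0.9230) = 0.073381/0.34751 = 0.2112.
Update on result 2 ('positive'): P(H) ← 0.953·0.2112 / (0.953·0.2112 + 0.297·0.7888) = 0.20124/0.43552 = 0.4621.
Update on result 3 ('positive'): P(H) ← 0.953·0.4621 / (0.953·0.4621 + 0.297·0.5379) = 0.44034/0.60011 = 0.7338.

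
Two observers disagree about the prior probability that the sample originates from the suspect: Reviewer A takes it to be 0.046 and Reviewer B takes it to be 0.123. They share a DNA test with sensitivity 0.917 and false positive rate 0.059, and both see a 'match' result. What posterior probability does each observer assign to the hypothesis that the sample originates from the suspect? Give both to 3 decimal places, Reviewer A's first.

P('+'|H) = 0.917, P('+'|¬H) = 0.059.
Reviewer A: numerator 0.917·0.046 = 0.042182; evidence = 0.042182+0.059·0.954 = 0.098468; posterior = 0.428.
Reviewer B: numerator 0.917·0.123 = 0.11279; evidence = 0.11279+0.059·0.877 = 0.16453; posterior = 0.686.

Reviewer A: 0.428; Reviewer B: 0.686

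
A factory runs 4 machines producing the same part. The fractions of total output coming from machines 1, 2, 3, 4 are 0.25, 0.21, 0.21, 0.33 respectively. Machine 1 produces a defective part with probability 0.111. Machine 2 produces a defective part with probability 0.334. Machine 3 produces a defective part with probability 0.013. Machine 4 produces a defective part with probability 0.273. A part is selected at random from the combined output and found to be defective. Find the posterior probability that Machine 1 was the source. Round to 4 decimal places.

P(defective|M1) = 0.111; P(defective|M2) = 0.334; P(defective|M3) = 0.013; P(defective|M4) = 0.273.
Prior × likelihood for each source: 0.25·0.111=0.02775, 0.21·0.334=0.07014, 0.21·0.013=0.002730, 0.33·0.273=0.09009. Summing gives P(defective) = 0.19071.
P(Machine 1 | defective) = 0.02775 / 0.19071 = 0.1455.

Posterior probability ≈ 0.1455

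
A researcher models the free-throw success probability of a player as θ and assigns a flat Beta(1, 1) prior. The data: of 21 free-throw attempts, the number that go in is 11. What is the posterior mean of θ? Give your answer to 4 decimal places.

Observing 11 successes and 10 failures updates Beta(1, 1) by adding the success and failure counts to the two shape parameters: α = 1+11 = 12, β = 1+10 = 11.
E[θ | data] = 12/(12+11) = 0.5217.

Posterior mean ≈ 0.5217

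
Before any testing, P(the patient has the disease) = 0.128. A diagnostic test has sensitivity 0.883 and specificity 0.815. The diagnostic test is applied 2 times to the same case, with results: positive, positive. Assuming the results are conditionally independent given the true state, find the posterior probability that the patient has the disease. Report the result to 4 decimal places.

Let H be the event that the patient has the disease; start with P(H) = 0.128. P('positive'|H) = 0.883, P('positive'|¬H) = 0.185.
Update on result 1 ('positive'): P(H) ← 0.883·0.1280 / (0.883·0.1280 + 0.185·0.8720) = 0.11302/0.27434 = 0.4120.
Update on result 2 ('positive'): P(H) ← 0.883·0.4120 / (0.883·0.4120 + 0.185·0.5880) = 0.36378/0.47256 = 0.7698.

Posterior P(H) ≈ 0.7698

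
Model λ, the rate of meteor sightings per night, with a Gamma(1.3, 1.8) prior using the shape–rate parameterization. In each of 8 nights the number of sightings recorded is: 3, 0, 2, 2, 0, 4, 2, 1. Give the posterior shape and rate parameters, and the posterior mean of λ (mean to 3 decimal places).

Posterior: Gamma(shape=15.3, rate=9.8); mean ≈ 1.561

Total count ∑xᵢ = 14 over n = 8 nights.
Gamma is conjugate to the Poisson likelihood: posterior is Gamma(shape = 1.3+14 = 15.3, rate = 1.8+8 = 9.8).
E[λ | data] = 15.3/9.8 = 1.561.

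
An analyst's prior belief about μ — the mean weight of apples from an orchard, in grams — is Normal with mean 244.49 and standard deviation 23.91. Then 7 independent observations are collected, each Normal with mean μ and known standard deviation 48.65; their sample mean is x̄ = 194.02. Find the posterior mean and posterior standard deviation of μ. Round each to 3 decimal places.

Prior precision 1/τ₀² = 1/23.91² = 0.00174921; data precision n/σ² = 7/48.65² = 0.00295755.
Posterior precision = 0.00174921 + 0.00295755 = 0.00470676, giving posterior SD = 1/√0.00470676 = 14.576.
Posterior mean = (0.00174921·244.49 + 0.00295755·194.02) / 0.00470676 = 212.777.

Posterior mean ≈ 212.777; posterior SD ≈ 14.576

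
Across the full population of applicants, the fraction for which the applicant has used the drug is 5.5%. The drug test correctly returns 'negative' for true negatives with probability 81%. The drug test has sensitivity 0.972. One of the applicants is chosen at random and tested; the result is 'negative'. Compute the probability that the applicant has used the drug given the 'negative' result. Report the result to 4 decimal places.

P(H | E) ≈ 0.0020

Write H for 'the applicant has used the drug'. Prior odds H:¬H = 0.055/0.945 = 0.058201. For the 'negative' outcome, the likelihood ratio is 0.028/0.81 = 0.034568.
Posterior odds = 0.058201 × 0.034568 = 0.0020119, so P(H|E) = 0.0020119/(1+0.0020119) = 0.0020.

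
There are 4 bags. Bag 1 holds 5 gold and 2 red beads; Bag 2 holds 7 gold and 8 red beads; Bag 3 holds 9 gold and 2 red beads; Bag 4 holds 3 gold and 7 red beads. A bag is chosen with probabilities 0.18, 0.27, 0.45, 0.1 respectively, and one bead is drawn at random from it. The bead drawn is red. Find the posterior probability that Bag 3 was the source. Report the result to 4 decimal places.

P(red|Bag 1) = 0.2857; P(red|Bag 2) = 0.5333; P(red|Bag 3) = 0.1818; P(red|Bag 4) = 0.7.
Prior × likelihood for each source: 0.18·0.2857=0.05143, 0.27·0.5333=0.1440, 0.45·0.1818=0.08182, 0.1·0.7=0.07000. Summing gives P(red) = 0.34725.
P(Bag 3 | red) = 0.08182 / 0.34725 = 0.2356.

Posterior probability ≈ 0.2356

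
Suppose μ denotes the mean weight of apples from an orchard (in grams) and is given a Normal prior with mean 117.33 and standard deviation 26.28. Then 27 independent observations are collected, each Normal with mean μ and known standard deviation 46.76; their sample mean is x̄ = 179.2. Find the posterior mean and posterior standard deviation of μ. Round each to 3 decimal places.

Posterior mean ≈ 172.707; posterior SD ≈ 8.514

With known σ, the Normal prior is conjugate. Weight on the data is w = (n/σ²)/(n/σ² + 1/τ₀²) = 0.0123485/(0.0123485+0.00144794) = 0.89505.
Posterior mean = w·x̄ + (1−w)·μ₀ = 0.89505·179.2 + 0.10495·117.33 = 172.707. Posterior variance = 1/(0.0123485+0.00144794) = 72.4824, so SD = 8.514.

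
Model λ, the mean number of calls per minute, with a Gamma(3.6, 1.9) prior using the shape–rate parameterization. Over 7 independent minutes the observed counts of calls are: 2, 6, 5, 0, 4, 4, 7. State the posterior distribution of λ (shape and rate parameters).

Total count ∑xᵢ = 28 over n = 7 minutes.
Gamma is conjugate to the Poisson likelihood: posterior is Gamma(shape = 3.6+28 = 31.6, rate = 1.9+7 = 8.9).

Posterior: Gamma(shape=31.6, rate=8.9)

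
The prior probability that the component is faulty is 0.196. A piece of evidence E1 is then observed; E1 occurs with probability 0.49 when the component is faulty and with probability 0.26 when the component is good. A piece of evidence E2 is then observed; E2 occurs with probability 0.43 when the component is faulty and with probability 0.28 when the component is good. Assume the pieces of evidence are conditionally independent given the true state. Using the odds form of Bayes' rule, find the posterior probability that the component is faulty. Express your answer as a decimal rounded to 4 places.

Prior odds = 0.196/(1−0.196) = 0.24378.
Likelihood ratio for E1 = 0.49/0.26 = 1.8846.
Likelihood ratio for E2 = 0.43/0.28 = 1.5357.
Posterior odds = prior odds × LR₁ × LR₂ = 0.70556.
Posterior probability = odds/(1+odds) = 0.70556/1.7056 = 0.4137.

Posterior probability ≈ 0.4137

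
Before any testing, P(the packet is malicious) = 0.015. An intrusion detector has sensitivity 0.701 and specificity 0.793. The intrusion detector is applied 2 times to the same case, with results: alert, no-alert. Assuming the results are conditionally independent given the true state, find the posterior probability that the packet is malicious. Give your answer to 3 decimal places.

With H the event that the packet is malicious, the joint likelihood of the observed sequence is P(data|H) = 0.701·0.299 = 0.20960 and P(data|¬H) = 0.207·0.793 = 0.16415.
Bayes: P(H|data) = 0.015·0.20960 / (0.015·0.20960 + 0.985·0.16415) = 0.0031440/0.16483 = 0.0191.

Posterior P(H) ≈ 0.019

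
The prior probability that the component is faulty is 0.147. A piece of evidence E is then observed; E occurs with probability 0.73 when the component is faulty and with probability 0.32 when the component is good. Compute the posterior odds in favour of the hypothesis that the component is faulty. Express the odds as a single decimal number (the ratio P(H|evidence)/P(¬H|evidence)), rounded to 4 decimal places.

Prior odds = 0.147/(1−0.147) = 0.17233. In log-odds, ln(0.17233) = -1.7583.
Add log likelihood ratio: ln(2.2812) = 0.82472.
Posterior log-odds = -0.93360, so posterior odds = exp(-0.93360) = 0.39313.

Posterior odds ≈ 0.3931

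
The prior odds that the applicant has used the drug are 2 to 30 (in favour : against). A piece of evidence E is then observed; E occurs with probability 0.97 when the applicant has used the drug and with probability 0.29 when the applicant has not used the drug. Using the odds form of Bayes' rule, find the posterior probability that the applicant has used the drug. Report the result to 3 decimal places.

Prior odds = 2/30 = 0.066667.
Likelihood ratio for E = 0.97/0.29 = 3.3448.
Posterior odds = prior odds × LR = 0.22299.
Posterior probability = odds/(1+odds) = 0.22299/1.2230 = 0.182.

Posterior probability ≈ 0.182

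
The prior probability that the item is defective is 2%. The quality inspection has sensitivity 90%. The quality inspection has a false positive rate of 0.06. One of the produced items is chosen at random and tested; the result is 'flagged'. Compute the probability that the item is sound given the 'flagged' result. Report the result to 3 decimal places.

Write H for 'the item is defective'. Prior odds H:¬H = 0.02/0.98 = 0.020408. For the 'flagged' outcome, the likelihood ratio is 0.9/0.06 = 15.000.
Posterior odds = 0.020408 × 15.000 = 0.30612, so P(H|E) = 0.30612/(1+0.30612) = 0.234. Then P(¬H|E) = 1 − 0.234 = 0.766.

P(¬H | E) ≈ 0.766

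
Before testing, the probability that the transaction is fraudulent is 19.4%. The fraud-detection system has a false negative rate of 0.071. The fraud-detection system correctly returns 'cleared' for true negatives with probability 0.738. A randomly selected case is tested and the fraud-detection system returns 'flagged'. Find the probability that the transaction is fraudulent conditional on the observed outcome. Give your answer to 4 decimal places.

Write H for 'the transaction is fraudulent'. Prior odds H:¬H = 0.194/0.806 = 0.24069. For the 'flagged' outcome, the likelihood ratio is 0.929/0.262 = 3.5458.
Posterior odds = 0.24069 × 3.5458 = 0.85346, so P(H|E) = 0.85346/(1+0.85346) = 0.4605.

P(H | E) ≈ 0.4605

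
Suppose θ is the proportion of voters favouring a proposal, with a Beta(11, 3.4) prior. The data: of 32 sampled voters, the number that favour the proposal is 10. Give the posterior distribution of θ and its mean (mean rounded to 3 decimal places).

Posterior: Beta(21, 25.4); mean ≈ 0.453

The binomial likelihood is conjugate to the Beta prior: with 10 successes and 22 failures, the posterior is Beta(11+10, 3.4+22) = Beta(21, 25.4).
E[θ | data] = 21/(21+25.4) = 0.453.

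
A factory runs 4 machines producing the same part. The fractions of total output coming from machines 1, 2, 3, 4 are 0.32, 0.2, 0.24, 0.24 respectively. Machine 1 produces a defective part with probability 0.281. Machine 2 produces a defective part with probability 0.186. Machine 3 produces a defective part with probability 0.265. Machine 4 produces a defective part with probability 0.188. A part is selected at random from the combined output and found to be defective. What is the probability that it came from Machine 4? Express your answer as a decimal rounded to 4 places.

Posterior probability ≈ 0.1913

P(defective|M1) = 0.281; P(defective|M2) = 0.186; P(defective|M3) = 0.265; P(defective|M4) = 0.188.
Prior × likelihood for each source: 0.32·0.281=0.08992, 0.2·0.186=0.03720, 0.24·0.265=0.06360, 0.24·0.188=0.04512. Summing gives P(defective) = 0.23584.
P(Machine 4 | defective) = 0.04512 / 0.23584 = 0.1913.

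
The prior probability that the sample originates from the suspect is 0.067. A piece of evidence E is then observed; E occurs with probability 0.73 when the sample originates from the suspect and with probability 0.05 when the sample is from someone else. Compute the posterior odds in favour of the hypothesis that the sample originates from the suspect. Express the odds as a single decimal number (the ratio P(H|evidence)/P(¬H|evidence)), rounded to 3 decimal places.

Posterior odds ≈ 1.048

Prior odds = 0.067/(1−0.067) = 0.071811.
Likelihood ratio for E = 0.73/0.05 = 14.600.
Posterior odds = prior odds × LR = 1.0484.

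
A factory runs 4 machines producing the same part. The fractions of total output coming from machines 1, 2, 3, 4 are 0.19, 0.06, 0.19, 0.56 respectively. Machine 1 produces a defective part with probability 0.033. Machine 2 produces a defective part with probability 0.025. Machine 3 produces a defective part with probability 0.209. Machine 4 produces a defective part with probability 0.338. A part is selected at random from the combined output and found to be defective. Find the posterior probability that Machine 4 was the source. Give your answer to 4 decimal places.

P(defective|M1) = 0.033; P(defective|M2) = 0.025; P(defective|M3) = 0.209; P(defective|M4) = 0.338.
Prior × likelihood for each source: 0.19·0.033=0.006270, 0.06·0.025=0.001500, 0.19·0.209=0.03971, 0.56·0.338=0.1893. Summing gives P(defective) = 0.23676.
P(Machine 4 | defective) = 0.1893 / 0.23676 = 0.7995.

Posterior probability ≈ 0.7995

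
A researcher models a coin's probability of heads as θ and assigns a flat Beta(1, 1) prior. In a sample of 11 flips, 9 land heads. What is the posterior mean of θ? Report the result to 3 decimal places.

Posterior mean ≈ 0.769

The binomial likelihood is conjugate to the Beta prior: with 9 successes and 2 failures, the posterior is Beta(1+9, 1+2) = Beta(10, 3).
Posterior mean = α/(α+β) = 10/13 = 0.769.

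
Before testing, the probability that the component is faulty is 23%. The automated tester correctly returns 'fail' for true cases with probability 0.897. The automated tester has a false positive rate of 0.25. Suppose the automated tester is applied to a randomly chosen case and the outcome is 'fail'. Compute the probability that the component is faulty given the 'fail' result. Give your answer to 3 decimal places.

P(H | E) ≈ 0.517

Let H be the event that the component is faulty. P(H) = 0.23, so P(¬H) = 0.77. With E the 'fail' result, P(E|H) = 0.897 and P(E|¬H) = 0.25.
P(E) = 0.897·0.23 + 0.25·0.77 = 0.20631 + 0.19250 = 0.39881.
By Bayes' theorem, P(H|E) = 0.20631 / 0.39881 = 0.517.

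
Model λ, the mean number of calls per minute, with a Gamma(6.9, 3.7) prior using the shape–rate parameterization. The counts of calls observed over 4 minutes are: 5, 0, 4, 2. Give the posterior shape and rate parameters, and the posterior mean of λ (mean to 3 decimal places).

Posterior: Gamma(shape=17.9, rate=7.7); mean ≈ 2.325

The Poisson likelihood adds the total count to the shape and the number of exposure periods to the rate. Here ∑xᵢ = 11 and n = 4, so shape 6.9→17.9 and rate 3.7→7.7.
E[λ | data] = 17.9/7.7 = 2.325.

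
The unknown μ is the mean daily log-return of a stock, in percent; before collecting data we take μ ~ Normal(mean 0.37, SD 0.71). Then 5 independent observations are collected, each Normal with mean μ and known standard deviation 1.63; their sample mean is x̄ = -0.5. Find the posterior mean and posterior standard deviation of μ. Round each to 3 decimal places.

Posterior mean ≈ -0.054; posterior SD ≈ 0.509

Prior precision 1/τ₀² = 1/0.71² = 1.98373; data precision n/σ² = 5/1.63² = 1.88189.
Posterior precision = 1.98373 + 1.88189 = 3.86563, giving posterior SD = 1/√3.86563 = 0.509.
Posterior mean = (1.98373·0.37 + 1.88189·-0.5) / 3.86563 = -0.054.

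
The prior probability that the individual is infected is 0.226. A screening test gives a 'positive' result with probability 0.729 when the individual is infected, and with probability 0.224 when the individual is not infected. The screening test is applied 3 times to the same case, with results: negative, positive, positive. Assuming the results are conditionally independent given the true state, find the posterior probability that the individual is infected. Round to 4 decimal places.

Let H be the event that the individual is infected; start with P(H) = 0.226. P('positive'|H) = 0.729, P('positive'|¬H) = 0.224.
Update on result 1 ('negative'): P(H) ← 0.271·0.2260 / (0.271·0.2260 + 0.776·0.7740) = 0.061246/0.66187 = 0.0925.
Update on result 2 ('positive'): P(H) ← 0.729·0.0925 / (0.729·0.0925 + 0.224·0.9075) = 0.067458/0.27073 = 0.2492.
Update on result 3 ('positive'): P(H) ← 0.729·0.2492 / (0.729·0.2492 + 0.224·0.7508) = 0.18165/0.34983 = 0.5192.

Posterior P(H) ≈ 0.5192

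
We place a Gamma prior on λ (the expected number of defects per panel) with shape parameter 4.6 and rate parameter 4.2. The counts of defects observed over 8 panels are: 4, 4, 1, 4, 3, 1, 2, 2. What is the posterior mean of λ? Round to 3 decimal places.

Posterior mean ≈ 2.098

The Poisson likelihood adds the total count to the shape and the number of exposure periods to the rate. Here ∑xᵢ = 21 and n = 8, so shape 4.6→25.6 and rate 4.2→12.2.
Posterior mean = shape/rate = 25.6/12.2 = 2.098.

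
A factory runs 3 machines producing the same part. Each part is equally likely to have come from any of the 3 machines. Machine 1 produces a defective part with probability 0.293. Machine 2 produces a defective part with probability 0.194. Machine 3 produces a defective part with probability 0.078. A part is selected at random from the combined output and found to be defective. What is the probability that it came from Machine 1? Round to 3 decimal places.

Tabulate prior·likelihood by source: [1] prior 0.333333, lik 0.293, product 0.09767; [2] prior 0.333333, lik 0.194, product 0.06467; [3] prior 0.333333, lik 0.078, product 0.02600.
Normalizing constant = 0.18833; the posterior for Machine 1 is its product over the sum, 0.09767/0.18833 = 0.519.

Posterior probability ≈ 0.519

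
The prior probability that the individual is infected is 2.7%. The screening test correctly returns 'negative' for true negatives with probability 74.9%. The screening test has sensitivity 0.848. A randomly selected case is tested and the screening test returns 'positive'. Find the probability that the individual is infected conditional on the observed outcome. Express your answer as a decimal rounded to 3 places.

P(H | E) ≈ 0.086

Let H be the event that the individual is infected. P(H) = 0.027, so P(¬H) = 0.973. With E the 'positive' result, P(E|H) = 0.848 and P(E|¬H) = 0.251.
P(E) = 0.848·0.027 + 0.251·0.973 = 0.022896 + 0.24422 = 0.26712.
By Bayes' theorem, P(H|E) = 0.022896 / 0.26712 = 0.086.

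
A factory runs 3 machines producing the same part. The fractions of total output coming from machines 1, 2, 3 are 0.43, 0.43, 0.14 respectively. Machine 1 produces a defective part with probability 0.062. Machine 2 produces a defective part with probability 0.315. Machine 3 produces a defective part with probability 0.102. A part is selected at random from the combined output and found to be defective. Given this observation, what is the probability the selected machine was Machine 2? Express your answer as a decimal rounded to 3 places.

Posterior probability ≈ 0.768

Tabulate prior·likelihood by source: [1] prior 0.43, lik 0.062, product 0.02666; [2] prior 0.43, lik 0.315, product 0.1354; [3] prior 0.14, lik 0.102, product 0.01428.
Normalizing constant = 0.17639; the posterior for Machine 2 is its product over the sum, 0.1354/0.17639 = 0.768.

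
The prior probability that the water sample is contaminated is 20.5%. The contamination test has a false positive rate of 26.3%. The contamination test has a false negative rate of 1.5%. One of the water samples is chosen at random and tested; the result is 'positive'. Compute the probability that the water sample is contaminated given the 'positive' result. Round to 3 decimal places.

P(H | E) ≈ 0.491

Write H for 'the water sample is contaminated'. Prior odds H:¬H = 0.205/0.795 = 0.25786. For the 'positive' outcome, the likelihood ratio is 0.985/0.263 = 3.7452.
Posterior odds = 0.25786 × 3.7452 = 0.96576, so P(H|E) = 0.96576/(1+0.96576) = 0.491.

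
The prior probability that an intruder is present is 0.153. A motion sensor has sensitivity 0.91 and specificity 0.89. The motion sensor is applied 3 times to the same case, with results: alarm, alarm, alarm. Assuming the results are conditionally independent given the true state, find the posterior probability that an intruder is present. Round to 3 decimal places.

Posterior P(H) ≈ 0.990

Let H be the event that an intruder is present; start with P(H) = 0.153. P('alarm'|H) = 0.91, P('alarm'|¬H) = 0.11.
Update on result 1 ('alarm'): P(H) ← 0.91·0.1530 / (0.91·0.1530 + 0.11·0.8470) = 0.13923/0.23240 = 0.5991.
Update on result 2 ('alarm'): P(H) ← 0.91·0.5991 / (0.91·0.5991 + 0.11·0.4009) = 0.54518/0.58928 = 0.9252.
Update on result 3 ('alarm'): P(H) ← 0.91·0.9252 / (0.91·0.9252 + 0.11·0.0748) = 0.84190/0.85013 = 0.9903.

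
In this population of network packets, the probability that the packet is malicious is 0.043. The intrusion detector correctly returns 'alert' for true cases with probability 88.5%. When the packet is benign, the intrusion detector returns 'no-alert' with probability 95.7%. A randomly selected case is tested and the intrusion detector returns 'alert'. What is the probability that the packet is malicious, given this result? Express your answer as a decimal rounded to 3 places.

P(H | E) ≈ 0.480

Write H for 'the packet is malicious'. Prior odds H:¬H = 0.043/0.957 = 0.044932. For the 'alert' outcome, the likelihood ratio is 0.885/0.043 = 20.581.
Posterior odds = 0.044932 × 20.581 = 0.92476, so P(H|E) = 0.92476/(1+0.92476) = 0.480.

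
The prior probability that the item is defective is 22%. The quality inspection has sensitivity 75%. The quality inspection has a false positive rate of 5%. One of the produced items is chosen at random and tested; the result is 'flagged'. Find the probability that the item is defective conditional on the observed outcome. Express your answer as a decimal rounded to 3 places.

Write H for 'the item is defective'. Prior odds H:¬H = 0.22/0.78 = 0.28205. For the 'flagged' outcome, the likelihood ratio is 0.75/0.05 = 15.000.
Posterior odds = 0.28205 × 15.000 = 4.2308, so P(H|E) = 4.2308/(1+4.2308) = 0.809.

P(H | E) ≈ 0.809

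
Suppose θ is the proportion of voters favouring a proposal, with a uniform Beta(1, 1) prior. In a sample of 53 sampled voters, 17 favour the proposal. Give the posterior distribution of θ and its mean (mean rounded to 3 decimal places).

The binomial likelihood is conjugate to the Beta prior: with 17 successes and 36 failures, the posterior is Beta(1+17, 1+36) = Beta(18, 37).
Posterior mean = α/(α+β) = 18/55 = 0.327.

Posterior: Beta(18, 37); mean ≈ 0.327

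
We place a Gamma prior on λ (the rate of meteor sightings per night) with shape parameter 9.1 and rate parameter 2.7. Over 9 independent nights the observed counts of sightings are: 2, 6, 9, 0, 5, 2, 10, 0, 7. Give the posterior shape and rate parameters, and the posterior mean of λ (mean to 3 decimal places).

The Poisson likelihood adds the total count to the shape and the number of exposure periods to the rate. Here ∑xᵢ = 41 and n = 9, so shape 9.1→50.1 and rate 2.7→11.7.
E[λ | data] = 50.1/11.7 = 4.282.

Posterior: Gamma(shape=50.1, rate=11.7); mean ≈ 4.282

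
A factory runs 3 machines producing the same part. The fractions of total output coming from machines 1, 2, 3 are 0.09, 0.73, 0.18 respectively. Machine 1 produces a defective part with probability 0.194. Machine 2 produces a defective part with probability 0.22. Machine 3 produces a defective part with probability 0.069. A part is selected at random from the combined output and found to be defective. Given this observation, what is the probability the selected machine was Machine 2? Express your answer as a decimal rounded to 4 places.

Posterior probability ≈ 0.8431

Tabulate prior·likelihood by source: [1] prior 0.09, lik 0.194, product 0.01746; [2] prior 0.73, lik 0.22, product 0.1606; [3] prior 0.18, lik 0.069, product 0.01242.
Normalizing constant = 0.19048; the posterior for Machine 2 is its product over the sum, 0.1606/0.19048 = 0.8431.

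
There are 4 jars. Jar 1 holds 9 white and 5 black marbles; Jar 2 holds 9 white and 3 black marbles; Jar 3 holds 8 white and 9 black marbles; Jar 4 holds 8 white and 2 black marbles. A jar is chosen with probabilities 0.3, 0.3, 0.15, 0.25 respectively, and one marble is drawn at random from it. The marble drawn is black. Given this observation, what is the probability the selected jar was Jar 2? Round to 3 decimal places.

Tabulate prior·likelihood by source: [1] prior 0.3, lik 0.3571, product 0.1071; [2] prior 0.3, lik 0.25, product 0.07500; [3] prior 0.15, lik 0.5294, product 0.07941; [4] prior 0.25, lik 0.2, product 0.05000.
Normalizing constant = 0.31155; the posterior for Jar 2 is its product over the sum, 0.07500/0.31155 = 0.241.

Posterior probability ≈ 0.241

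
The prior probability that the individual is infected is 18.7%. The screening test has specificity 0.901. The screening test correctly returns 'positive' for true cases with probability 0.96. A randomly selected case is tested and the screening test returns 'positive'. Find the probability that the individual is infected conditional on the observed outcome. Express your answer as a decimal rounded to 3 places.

Write H for 'the individual is infected'. Prior odds H:¬H = 0.187/0.813 = 0.23001. For the 'positive' outcome, the likelihood ratio is 0.96/0.099 = 9.6970.
Posterior odds = 0.23001 × 9.6970 = 2.2304, so P(H|E) = 2.2304/(1+2.2304) = 0.690.

P(H | E) ≈ 0.690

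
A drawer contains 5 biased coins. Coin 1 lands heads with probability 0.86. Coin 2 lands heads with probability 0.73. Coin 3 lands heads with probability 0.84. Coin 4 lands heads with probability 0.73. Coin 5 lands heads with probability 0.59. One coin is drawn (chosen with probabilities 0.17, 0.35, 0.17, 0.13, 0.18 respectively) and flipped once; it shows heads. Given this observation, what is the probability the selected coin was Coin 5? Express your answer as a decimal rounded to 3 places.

Posterior probability ≈ 0.142

Tabulate prior·likelihood by source: [1] prior 0.17, lik 0.86, product 0.1462; [2] prior 0.35, lik 0.73, product 0.2555; [3] prior 0.17, lik 0.84, product 0.1428; [4] prior 0.13, lik 0.73, product 0.09490; [5] prior 0.18, lik 0.59, product 0.1062.
Normalizing constant = 0.74560; the posterior for Coin 5 is its product over the sum, 0.1062/0.74560 = 0.142.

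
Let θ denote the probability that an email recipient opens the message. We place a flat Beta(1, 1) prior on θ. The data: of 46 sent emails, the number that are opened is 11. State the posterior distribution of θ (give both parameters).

Posterior: Beta(12, 36)

The binomial likelihood is conjugate to the Beta prior: with 11 successes and 35 failures, the posterior is Beta(1+11, 1+35) = Beta(12, 36).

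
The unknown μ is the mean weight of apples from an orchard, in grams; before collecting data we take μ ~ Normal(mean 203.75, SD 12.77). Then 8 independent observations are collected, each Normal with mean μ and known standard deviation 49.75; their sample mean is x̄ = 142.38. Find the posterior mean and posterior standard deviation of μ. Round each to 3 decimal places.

Prior precision 1/τ₀² = 1/12.77² = 0.00613223; data precision n/σ² = 8/49.75² = 0.00323224.
Posterior precision = 0.00613223 + 0.00323224 = 0.00936447, giving posterior SD = 1/√0.00936447 = 10.334.
Posterior mean = (0.00613223·203.75 + 0.00323224·142.38) / 0.00936447 = 182.568.

Posterior mean ≈ 182.568; posterior SD ≈ 10.334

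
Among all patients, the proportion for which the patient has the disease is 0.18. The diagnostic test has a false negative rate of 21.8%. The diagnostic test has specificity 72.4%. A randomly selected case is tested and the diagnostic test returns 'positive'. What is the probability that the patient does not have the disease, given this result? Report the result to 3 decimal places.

P(¬H | E) ≈ 0.617

Write H for 'the patient has the disease'. Prior odds H:¬H = 0.18/0.82 = 0.21951. For the 'positive' outcome, the likelihood ratio is 0.782/0.276 = 2.8333.
Posterior odds = 0.21951 × 2.8333 = 0.62195, so P(H|E) = 0.62195/(1+0.62195) = 0.383. Then P(¬H|E) = 1 − 0.383 = 0.617.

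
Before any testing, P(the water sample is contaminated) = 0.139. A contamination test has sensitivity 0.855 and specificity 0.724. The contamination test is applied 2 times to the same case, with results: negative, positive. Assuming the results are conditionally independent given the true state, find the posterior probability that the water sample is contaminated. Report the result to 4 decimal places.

Posterior P(H) ≈ 0.0910

With H the event that the water sample is contaminated, the joint likelihood of the observed sequence is P(data|H) = 0.145·0.855 = 0.12397 and P(data|¬H) = 0.724·0.276 = 0.19982.
Bayes: P(H|data) = 0.139·0.12397 / (0.139·0.12397 + 0.861·0.19982) = 0.017233/0.18928 = 0.0910.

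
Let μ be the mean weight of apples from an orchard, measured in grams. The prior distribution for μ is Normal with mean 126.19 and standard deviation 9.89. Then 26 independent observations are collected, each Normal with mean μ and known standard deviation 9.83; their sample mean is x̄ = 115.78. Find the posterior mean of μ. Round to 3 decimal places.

Posterior mean ≈ 116.161

With known σ, the Normal prior is conjugate. Weight on the data is w = (n/σ²)/(n/σ² + 1/τ₀²) = 0.269071/(0.269071+0.0102237) = 0.96339.
Posterior mean = w·x̄ + (1−w)·μ₀ = 0.96339·115.78 + 0.036605·126.19 = 116.161.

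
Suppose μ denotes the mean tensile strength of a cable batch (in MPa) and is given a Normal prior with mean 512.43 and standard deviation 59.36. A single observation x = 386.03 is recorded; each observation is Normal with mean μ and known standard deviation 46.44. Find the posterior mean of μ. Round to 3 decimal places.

Posterior mean ≈ 434.021

Prior precision 1/τ₀² = 1/59.36² = 0.00028380; data precision n/σ² = 1/46.44² = 0.00046368.
Posterior precision = 0.00028380 + 0.00046368 = 0.00074748.
Posterior mean = (0.00028380·512.43 + 0.00046368·386.03) / 0.00074748 = 434.021.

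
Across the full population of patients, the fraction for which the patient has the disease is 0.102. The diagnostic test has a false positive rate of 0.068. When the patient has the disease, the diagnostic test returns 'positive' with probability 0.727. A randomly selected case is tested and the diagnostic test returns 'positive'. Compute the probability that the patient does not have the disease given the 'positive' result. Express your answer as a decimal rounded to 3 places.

Write H for 'the patient has the disease'. Prior odds H:¬H = 0.102/0.898 = 0.11359. For the 'positive' outcome, the likelihood ratio is 0.727/0.068 = 10.691.
Posterior odds = 0.11359 × 10.691 = 1.2144, so P(H|E) = 1.2144/(1+1.2144) = 0.548. Then P(¬H|E) = 1 − 0.548 = 0.452.

P(¬H | E) ≈ 0.452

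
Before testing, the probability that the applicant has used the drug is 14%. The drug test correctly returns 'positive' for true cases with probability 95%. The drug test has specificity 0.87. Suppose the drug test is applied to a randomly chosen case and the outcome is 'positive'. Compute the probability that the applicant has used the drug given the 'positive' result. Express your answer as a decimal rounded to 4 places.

P(H | E) ≈ 0.5433

Let H be the event that the applicant has used the drug. P(H) = 0.14, so P(¬H) = 0.86. With E the 'positive' result, P(E|H) = 0.95 and P(E|¬H) = 0.13.
P(E) = 0.95·0.14 + 0.13·0.86 = 0.13300 + 0.11180 = 0.24480.
By Bayes' theorem, P(H|E) = 0.13300 / 0.24480 = 0.5433.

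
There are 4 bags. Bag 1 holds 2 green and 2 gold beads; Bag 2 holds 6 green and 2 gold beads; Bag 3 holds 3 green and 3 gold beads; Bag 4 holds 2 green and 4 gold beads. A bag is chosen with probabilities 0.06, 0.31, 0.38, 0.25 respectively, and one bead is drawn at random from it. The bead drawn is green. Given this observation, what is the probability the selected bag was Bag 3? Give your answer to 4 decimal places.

Posterior probability ≈ 0.3546

P(green|Bag 1) = 0.5; P(green|Bag 2) = 0.75; P(green|Bag 3) = 0.5; P(green|Bag 4) = 0.3333.
Prior × likelihood for each source: 0.06·0.5=0.03000, 0.31·0.75=0.2325, 0.38·0.5=0.1900, 0.25·0.3333=0.08333. Summing gives P(green) = 0.53583.
P(Bag 3 | green) = 0.1900 / 0.53583 = 0.3546.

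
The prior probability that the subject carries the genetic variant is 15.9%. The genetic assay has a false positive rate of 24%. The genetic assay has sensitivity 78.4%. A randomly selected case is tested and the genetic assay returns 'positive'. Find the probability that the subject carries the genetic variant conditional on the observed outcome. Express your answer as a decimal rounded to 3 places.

P(H | E) ≈ 0.382

Let H be the event that the subject carries the genetic variant. P(H) = 0.159, so P(¬H) = 0.841. With E the 'positive' result, P(E|H) = 0.784 and P(E|¬H) = 0.24.
P(E) = 0.784·0.159 + 0.24·0.841 = 0.12466 + 0.20184 = 0.32650.
By Bayes' theorem, P(H|E) = 0.12466 / 0.32650 = 0.382.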